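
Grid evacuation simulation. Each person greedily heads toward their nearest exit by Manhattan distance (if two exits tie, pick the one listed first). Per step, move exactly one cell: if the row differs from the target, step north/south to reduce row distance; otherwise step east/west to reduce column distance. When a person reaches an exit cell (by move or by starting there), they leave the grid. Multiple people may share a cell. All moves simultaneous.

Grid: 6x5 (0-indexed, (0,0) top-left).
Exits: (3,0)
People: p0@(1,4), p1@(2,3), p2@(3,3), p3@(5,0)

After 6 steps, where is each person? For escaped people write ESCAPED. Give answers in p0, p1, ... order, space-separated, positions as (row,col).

Step 1: p0:(1,4)->(2,4) | p1:(2,3)->(3,3) | p2:(3,3)->(3,2) | p3:(5,0)->(4,0)
Step 2: p0:(2,4)->(3,4) | p1:(3,3)->(3,2) | p2:(3,2)->(3,1) | p3:(4,0)->(3,0)->EXIT
Step 3: p0:(3,4)->(3,3) | p1:(3,2)->(3,1) | p2:(3,1)->(3,0)->EXIT | p3:escaped
Step 4: p0:(3,3)->(3,2) | p1:(3,1)->(3,0)->EXIT | p2:escaped | p3:escaped
Step 5: p0:(3,2)->(3,1) | p1:escaped | p2:escaped | p3:escaped
Step 6: p0:(3,1)->(3,0)->EXIT | p1:escaped | p2:escaped | p3:escaped

ESCAPED ESCAPED ESCAPED ESCAPED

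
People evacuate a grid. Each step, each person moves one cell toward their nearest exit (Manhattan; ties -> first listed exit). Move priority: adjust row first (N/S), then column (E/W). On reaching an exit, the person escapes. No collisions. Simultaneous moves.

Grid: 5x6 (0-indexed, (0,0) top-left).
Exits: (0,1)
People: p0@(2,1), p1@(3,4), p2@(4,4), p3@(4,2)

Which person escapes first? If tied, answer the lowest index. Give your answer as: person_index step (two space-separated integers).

Step 1: p0:(2,1)->(1,1) | p1:(3,4)->(2,4) | p2:(4,4)->(3,4) | p3:(4,2)->(3,2)
Step 2: p0:(1,1)->(0,1)->EXIT | p1:(2,4)->(1,4) | p2:(3,4)->(2,4) | p3:(3,2)->(2,2)
Step 3: p0:escaped | p1:(1,4)->(0,4) | p2:(2,4)->(1,4) | p3:(2,2)->(1,2)
Step 4: p0:escaped | p1:(0,4)->(0,3) | p2:(1,4)->(0,4) | p3:(1,2)->(0,2)
Step 5: p0:escaped | p1:(0,3)->(0,2) | p2:(0,4)->(0,3) | p3:(0,2)->(0,1)->EXIT
Step 6: p0:escaped | p1:(0,2)->(0,1)->EXIT | p2:(0,3)->(0,2) | p3:escaped
Step 7: p0:escaped | p1:escaped | p2:(0,2)->(0,1)->EXIT | p3:escaped
Exit steps: [2, 6, 7, 5]
First to escape: p0 at step 2

Answer: 0 2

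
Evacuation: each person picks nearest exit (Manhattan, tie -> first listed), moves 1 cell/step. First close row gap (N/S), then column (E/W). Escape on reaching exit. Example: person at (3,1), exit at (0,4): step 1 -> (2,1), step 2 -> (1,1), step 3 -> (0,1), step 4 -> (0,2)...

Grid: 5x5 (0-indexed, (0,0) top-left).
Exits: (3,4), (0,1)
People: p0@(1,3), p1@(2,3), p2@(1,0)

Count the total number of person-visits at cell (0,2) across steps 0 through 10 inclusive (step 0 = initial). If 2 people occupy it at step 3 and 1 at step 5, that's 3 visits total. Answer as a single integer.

Step 0: p0@(1,3) p1@(2,3) p2@(1,0) -> at (0,2): 0 [-], cum=0
Step 1: p0@(2,3) p1@(3,3) p2@(0,0) -> at (0,2): 0 [-], cum=0
Step 2: p0@(3,3) p1@ESC p2@ESC -> at (0,2): 0 [-], cum=0
Step 3: p0@ESC p1@ESC p2@ESC -> at (0,2): 0 [-], cum=0
Total visits = 0

Answer: 0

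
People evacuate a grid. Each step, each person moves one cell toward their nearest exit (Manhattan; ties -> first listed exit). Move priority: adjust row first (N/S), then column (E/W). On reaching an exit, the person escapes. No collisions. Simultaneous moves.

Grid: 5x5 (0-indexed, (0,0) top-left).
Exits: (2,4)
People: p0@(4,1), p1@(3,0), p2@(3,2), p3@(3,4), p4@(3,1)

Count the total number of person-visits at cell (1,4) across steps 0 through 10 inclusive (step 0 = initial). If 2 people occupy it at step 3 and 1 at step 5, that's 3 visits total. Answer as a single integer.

Answer: 0

Derivation:
Step 0: p0@(4,1) p1@(3,0) p2@(3,2) p3@(3,4) p4@(3,1) -> at (1,4): 0 [-], cum=0
Step 1: p0@(3,1) p1@(2,0) p2@(2,2) p3@ESC p4@(2,1) -> at (1,4): 0 [-], cum=0
Step 2: p0@(2,1) p1@(2,1) p2@(2,3) p3@ESC p4@(2,2) -> at (1,4): 0 [-], cum=0
Step 3: p0@(2,2) p1@(2,2) p2@ESC p3@ESC p4@(2,3) -> at (1,4): 0 [-], cum=0
Step 4: p0@(2,3) p1@(2,3) p2@ESC p3@ESC p4@ESC -> at (1,4): 0 [-], cum=0
Step 5: p0@ESC p1@ESC p2@ESC p3@ESC p4@ESC -> at (1,4): 0 [-], cum=0
Total visits = 0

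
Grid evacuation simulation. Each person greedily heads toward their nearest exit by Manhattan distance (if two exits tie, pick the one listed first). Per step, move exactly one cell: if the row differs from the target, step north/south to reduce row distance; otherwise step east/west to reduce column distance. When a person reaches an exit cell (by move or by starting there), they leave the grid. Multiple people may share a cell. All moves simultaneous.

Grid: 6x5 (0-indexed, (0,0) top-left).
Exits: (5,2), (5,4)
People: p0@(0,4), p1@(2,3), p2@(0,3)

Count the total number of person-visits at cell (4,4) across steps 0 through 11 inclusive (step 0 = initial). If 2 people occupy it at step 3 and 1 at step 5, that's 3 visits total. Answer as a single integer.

Answer: 1

Derivation:
Step 0: p0@(0,4) p1@(2,3) p2@(0,3) -> at (4,4): 0 [-], cum=0
Step 1: p0@(1,4) p1@(3,3) p2@(1,3) -> at (4,4): 0 [-], cum=0
Step 2: p0@(2,4) p1@(4,3) p2@(2,3) -> at (4,4): 0 [-], cum=0
Step 3: p0@(3,4) p1@(5,3) p2@(3,3) -> at (4,4): 0 [-], cum=0
Step 4: p0@(4,4) p1@ESC p2@(4,3) -> at (4,4): 1 [p0], cum=1
Step 5: p0@ESC p1@ESC p2@(5,3) -> at (4,4): 0 [-], cum=1
Step 6: p0@ESC p1@ESC p2@ESC -> at (4,4): 0 [-], cum=1
Total visits = 1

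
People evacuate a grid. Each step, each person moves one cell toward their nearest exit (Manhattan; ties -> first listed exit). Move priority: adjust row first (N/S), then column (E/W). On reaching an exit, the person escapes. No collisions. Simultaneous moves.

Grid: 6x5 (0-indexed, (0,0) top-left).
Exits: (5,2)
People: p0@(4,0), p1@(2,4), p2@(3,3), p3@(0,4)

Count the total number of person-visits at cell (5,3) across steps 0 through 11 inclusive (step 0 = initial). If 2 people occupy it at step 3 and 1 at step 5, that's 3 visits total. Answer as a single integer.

Step 0: p0@(4,0) p1@(2,4) p2@(3,3) p3@(0,4) -> at (5,3): 0 [-], cum=0
Step 1: p0@(5,0) p1@(3,4) p2@(4,3) p3@(1,4) -> at (5,3): 0 [-], cum=0
Step 2: p0@(5,1) p1@(4,4) p2@(5,3) p3@(2,4) -> at (5,3): 1 [p2], cum=1
Step 3: p0@ESC p1@(5,4) p2@ESC p3@(3,4) -> at (5,3): 0 [-], cum=1
Step 4: p0@ESC p1@(5,3) p2@ESC p3@(4,4) -> at (5,3): 1 [p1], cum=2
Step 5: p0@ESC p1@ESC p2@ESC p3@(5,4) -> at (5,3): 0 [-], cum=2
Step 6: p0@ESC p1@ESC p2@ESC p3@(5,3) -> at (5,3): 1 [p3], cum=3
Step 7: p0@ESC p1@ESC p2@ESC p3@ESC -> at (5,3): 0 [-], cum=3
Total visits = 3

Answer: 3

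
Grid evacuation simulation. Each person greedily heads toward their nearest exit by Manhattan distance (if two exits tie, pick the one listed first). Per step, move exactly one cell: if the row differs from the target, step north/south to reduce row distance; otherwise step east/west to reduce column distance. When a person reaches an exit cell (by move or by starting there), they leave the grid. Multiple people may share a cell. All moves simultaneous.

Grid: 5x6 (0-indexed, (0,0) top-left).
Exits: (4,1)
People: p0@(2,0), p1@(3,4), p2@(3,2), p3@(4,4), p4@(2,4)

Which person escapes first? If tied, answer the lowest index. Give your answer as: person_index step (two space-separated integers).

Step 1: p0:(2,0)->(3,0) | p1:(3,4)->(4,4) | p2:(3,2)->(4,2) | p3:(4,4)->(4,3) | p4:(2,4)->(3,4)
Step 2: p0:(3,0)->(4,0) | p1:(4,4)->(4,3) | p2:(4,2)->(4,1)->EXIT | p3:(4,3)->(4,2) | p4:(3,4)->(4,4)
Step 3: p0:(4,0)->(4,1)->EXIT | p1:(4,3)->(4,2) | p2:escaped | p3:(4,2)->(4,1)->EXIT | p4:(4,4)->(4,3)
Step 4: p0:escaped | p1:(4,2)->(4,1)->EXIT | p2:escaped | p3:escaped | p4:(4,3)->(4,2)
Step 5: p0:escaped | p1:escaped | p2:escaped | p3:escaped | p4:(4,2)->(4,1)->EXIT
Exit steps: [3, 4, 2, 3, 5]
First to escape: p2 at step 2

Answer: 2 2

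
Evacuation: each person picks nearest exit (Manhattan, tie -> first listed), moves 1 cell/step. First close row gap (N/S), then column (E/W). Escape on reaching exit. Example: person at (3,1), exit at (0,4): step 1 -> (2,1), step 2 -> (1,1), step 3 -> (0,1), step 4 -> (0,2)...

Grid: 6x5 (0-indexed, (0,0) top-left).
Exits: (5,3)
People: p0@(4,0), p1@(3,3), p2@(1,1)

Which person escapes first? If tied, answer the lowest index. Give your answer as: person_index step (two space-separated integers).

Step 1: p0:(4,0)->(5,0) | p1:(3,3)->(4,3) | p2:(1,1)->(2,1)
Step 2: p0:(5,0)->(5,1) | p1:(4,3)->(5,3)->EXIT | p2:(2,1)->(3,1)
Step 3: p0:(5,1)->(5,2) | p1:escaped | p2:(3,1)->(4,1)
Step 4: p0:(5,2)->(5,3)->EXIT | p1:escaped | p2:(4,1)->(5,1)
Step 5: p0:escaped | p1:escaped | p2:(5,1)->(5,2)
Step 6: p0:escaped | p1:escaped | p2:(5,2)->(5,3)->EXIT
Exit steps: [4, 2, 6]
First to escape: p1 at step 2

Answer: 1 2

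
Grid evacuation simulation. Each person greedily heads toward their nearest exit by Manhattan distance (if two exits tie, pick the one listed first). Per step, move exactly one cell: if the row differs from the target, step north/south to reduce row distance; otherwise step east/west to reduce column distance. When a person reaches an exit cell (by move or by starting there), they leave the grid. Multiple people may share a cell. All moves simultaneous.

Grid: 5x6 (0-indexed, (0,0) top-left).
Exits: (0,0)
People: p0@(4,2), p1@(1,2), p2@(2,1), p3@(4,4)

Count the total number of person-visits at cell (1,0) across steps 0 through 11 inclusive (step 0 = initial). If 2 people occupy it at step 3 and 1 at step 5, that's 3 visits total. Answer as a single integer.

Step 0: p0@(4,2) p1@(1,2) p2@(2,1) p3@(4,4) -> at (1,0): 0 [-], cum=0
Step 1: p0@(3,2) p1@(0,2) p2@(1,1) p3@(3,4) -> at (1,0): 0 [-], cum=0
Step 2: p0@(2,2) p1@(0,1) p2@(0,1) p3@(2,4) -> at (1,0): 0 [-], cum=0
Step 3: p0@(1,2) p1@ESC p2@ESC p3@(1,4) -> at (1,0): 0 [-], cum=0
Step 4: p0@(0,2) p1@ESC p2@ESC p3@(0,4) -> at (1,0): 0 [-], cum=0
Step 5: p0@(0,1) p1@ESC p2@ESC p3@(0,3) -> at (1,0): 0 [-], cum=0
Step 6: p0@ESC p1@ESC p2@ESC p3@(0,2) -> at (1,0): 0 [-], cum=0
Step 7: p0@ESC p1@ESC p2@ESC p3@(0,1) -> at (1,0): 0 [-], cum=0
Step 8: p0@ESC p1@ESC p2@ESC p3@ESC -> at (1,0): 0 [-], cum=0
Total visits = 0

Answer: 0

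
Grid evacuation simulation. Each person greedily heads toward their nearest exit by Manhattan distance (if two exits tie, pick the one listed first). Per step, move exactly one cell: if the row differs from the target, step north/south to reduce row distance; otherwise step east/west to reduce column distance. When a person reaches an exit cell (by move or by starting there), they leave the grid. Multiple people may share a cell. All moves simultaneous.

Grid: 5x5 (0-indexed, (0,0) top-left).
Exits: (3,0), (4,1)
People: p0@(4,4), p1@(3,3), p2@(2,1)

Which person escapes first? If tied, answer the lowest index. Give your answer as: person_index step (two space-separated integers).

Step 1: p0:(4,4)->(4,3) | p1:(3,3)->(3,2) | p2:(2,1)->(3,1)
Step 2: p0:(4,3)->(4,2) | p1:(3,2)->(3,1) | p2:(3,1)->(3,0)->EXIT
Step 3: p0:(4,2)->(4,1)->EXIT | p1:(3,1)->(3,0)->EXIT | p2:escaped
Exit steps: [3, 3, 2]
First to escape: p2 at step 2

Answer: 2 2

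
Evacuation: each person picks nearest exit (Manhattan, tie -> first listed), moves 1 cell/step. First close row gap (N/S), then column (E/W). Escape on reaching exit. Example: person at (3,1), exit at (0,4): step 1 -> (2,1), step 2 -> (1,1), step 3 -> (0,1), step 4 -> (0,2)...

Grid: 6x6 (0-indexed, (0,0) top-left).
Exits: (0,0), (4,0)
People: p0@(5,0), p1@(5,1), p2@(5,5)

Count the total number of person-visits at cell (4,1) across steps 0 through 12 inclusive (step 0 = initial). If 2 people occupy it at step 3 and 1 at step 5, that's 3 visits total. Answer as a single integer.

Step 0: p0@(5,0) p1@(5,1) p2@(5,5) -> at (4,1): 0 [-], cum=0
Step 1: p0@ESC p1@(4,1) p2@(4,5) -> at (4,1): 1 [p1], cum=1
Step 2: p0@ESC p1@ESC p2@(4,4) -> at (4,1): 0 [-], cum=1
Step 3: p0@ESC p1@ESC p2@(4,3) -> at (4,1): 0 [-], cum=1
Step 4: p0@ESC p1@ESC p2@(4,2) -> at (4,1): 0 [-], cum=1
Step 5: p0@ESC p1@ESC p2@(4,1) -> at (4,1): 1 [p2], cum=2
Step 6: p0@ESC p1@ESC p2@ESC -> at (4,1): 0 [-], cum=2
Total visits = 2

Answer: 2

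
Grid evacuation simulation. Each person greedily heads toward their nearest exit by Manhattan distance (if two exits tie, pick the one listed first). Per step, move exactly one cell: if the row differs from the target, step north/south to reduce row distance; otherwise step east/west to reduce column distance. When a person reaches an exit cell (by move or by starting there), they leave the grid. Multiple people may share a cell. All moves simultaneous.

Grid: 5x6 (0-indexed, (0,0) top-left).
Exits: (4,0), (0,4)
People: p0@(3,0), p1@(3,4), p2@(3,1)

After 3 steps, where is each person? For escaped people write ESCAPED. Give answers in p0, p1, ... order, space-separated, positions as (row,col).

Step 1: p0:(3,0)->(4,0)->EXIT | p1:(3,4)->(2,4) | p2:(3,1)->(4,1)
Step 2: p0:escaped | p1:(2,4)->(1,4) | p2:(4,1)->(4,0)->EXIT
Step 3: p0:escaped | p1:(1,4)->(0,4)->EXIT | p2:escaped

ESCAPED ESCAPED ESCAPED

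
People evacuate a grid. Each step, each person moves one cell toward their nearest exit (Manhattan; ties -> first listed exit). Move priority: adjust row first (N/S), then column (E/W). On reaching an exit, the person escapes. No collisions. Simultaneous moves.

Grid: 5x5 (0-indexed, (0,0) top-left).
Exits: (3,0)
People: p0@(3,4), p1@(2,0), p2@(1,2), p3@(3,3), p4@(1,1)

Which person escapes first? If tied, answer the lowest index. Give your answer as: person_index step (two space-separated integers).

Answer: 1 1

Derivation:
Step 1: p0:(3,4)->(3,3) | p1:(2,0)->(3,0)->EXIT | p2:(1,2)->(2,2) | p3:(3,3)->(3,2) | p4:(1,1)->(2,1)
Step 2: p0:(3,3)->(3,2) | p1:escaped | p2:(2,2)->(3,2) | p3:(3,2)->(3,1) | p4:(2,1)->(3,1)
Step 3: p0:(3,2)->(3,1) | p1:escaped | p2:(3,2)->(3,1) | p3:(3,1)->(3,0)->EXIT | p4:(3,1)->(3,0)->EXIT
Step 4: p0:(3,1)->(3,0)->EXIT | p1:escaped | p2:(3,1)->(3,0)->EXIT | p3:escaped | p4:escaped
Exit steps: [4, 1, 4, 3, 3]
First to escape: p1 at step 1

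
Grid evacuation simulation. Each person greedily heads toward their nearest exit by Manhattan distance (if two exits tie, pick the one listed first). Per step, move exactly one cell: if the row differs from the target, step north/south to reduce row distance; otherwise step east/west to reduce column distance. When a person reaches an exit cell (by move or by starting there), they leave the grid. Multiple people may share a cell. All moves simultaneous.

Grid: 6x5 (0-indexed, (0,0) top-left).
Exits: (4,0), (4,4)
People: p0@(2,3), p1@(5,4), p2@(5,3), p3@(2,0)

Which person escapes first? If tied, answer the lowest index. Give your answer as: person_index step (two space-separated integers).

Step 1: p0:(2,3)->(3,3) | p1:(5,4)->(4,4)->EXIT | p2:(5,3)->(4,3) | p3:(2,0)->(3,0)
Step 2: p0:(3,3)->(4,3) | p1:escaped | p2:(4,3)->(4,4)->EXIT | p3:(3,0)->(4,0)->EXIT
Step 3: p0:(4,3)->(4,4)->EXIT | p1:escaped | p2:escaped | p3:escaped
Exit steps: [3, 1, 2, 2]
First to escape: p1 at step 1

Answer: 1 1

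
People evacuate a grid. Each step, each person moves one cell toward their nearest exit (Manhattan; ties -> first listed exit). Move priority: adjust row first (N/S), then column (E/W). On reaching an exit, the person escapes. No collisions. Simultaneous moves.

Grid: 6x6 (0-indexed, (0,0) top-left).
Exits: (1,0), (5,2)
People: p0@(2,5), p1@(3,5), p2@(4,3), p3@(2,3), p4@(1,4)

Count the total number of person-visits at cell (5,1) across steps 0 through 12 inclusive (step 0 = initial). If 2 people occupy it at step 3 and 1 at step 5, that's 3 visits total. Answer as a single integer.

Step 0: p0@(2,5) p1@(3,5) p2@(4,3) p3@(2,3) p4@(1,4) -> at (5,1): 0 [-], cum=0
Step 1: p0@(1,5) p1@(4,5) p2@(5,3) p3@(1,3) p4@(1,3) -> at (5,1): 0 [-], cum=0
Step 2: p0@(1,4) p1@(5,5) p2@ESC p3@(1,2) p4@(1,2) -> at (5,1): 0 [-], cum=0
Step 3: p0@(1,3) p1@(5,4) p2@ESC p3@(1,1) p4@(1,1) -> at (5,1): 0 [-], cum=0
Step 4: p0@(1,2) p1@(5,3) p2@ESC p3@ESC p4@ESC -> at (5,1): 0 [-], cum=0
Step 5: p0@(1,1) p1@ESC p2@ESC p3@ESC p4@ESC -> at (5,1): 0 [-], cum=0
Step 6: p0@ESC p1@ESC p2@ESC p3@ESC p4@ESC -> at (5,1): 0 [-], cum=0
Total visits = 0

Answer: 0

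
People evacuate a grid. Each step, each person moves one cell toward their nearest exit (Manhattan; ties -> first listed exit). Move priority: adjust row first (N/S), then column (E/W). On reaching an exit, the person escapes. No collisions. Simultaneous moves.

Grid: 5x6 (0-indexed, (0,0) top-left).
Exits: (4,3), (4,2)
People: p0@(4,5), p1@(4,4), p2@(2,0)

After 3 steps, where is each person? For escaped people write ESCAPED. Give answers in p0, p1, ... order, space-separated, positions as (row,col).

Step 1: p0:(4,5)->(4,4) | p1:(4,4)->(4,3)->EXIT | p2:(2,0)->(3,0)
Step 2: p0:(4,4)->(4,3)->EXIT | p1:escaped | p2:(3,0)->(4,0)
Step 3: p0:escaped | p1:escaped | p2:(4,0)->(4,1)

ESCAPED ESCAPED (4,1)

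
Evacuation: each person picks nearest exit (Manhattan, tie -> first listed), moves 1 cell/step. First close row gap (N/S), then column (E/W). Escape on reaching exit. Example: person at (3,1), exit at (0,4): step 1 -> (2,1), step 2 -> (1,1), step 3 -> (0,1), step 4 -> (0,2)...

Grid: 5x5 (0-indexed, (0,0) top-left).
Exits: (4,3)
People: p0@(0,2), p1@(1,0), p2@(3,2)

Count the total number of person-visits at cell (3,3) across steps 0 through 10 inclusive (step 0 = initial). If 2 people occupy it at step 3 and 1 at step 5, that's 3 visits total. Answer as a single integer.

Answer: 0

Derivation:
Step 0: p0@(0,2) p1@(1,0) p2@(3,2) -> at (3,3): 0 [-], cum=0
Step 1: p0@(1,2) p1@(2,0) p2@(4,2) -> at (3,3): 0 [-], cum=0
Step 2: p0@(2,2) p1@(3,0) p2@ESC -> at (3,3): 0 [-], cum=0
Step 3: p0@(3,2) p1@(4,0) p2@ESC -> at (3,3): 0 [-], cum=0
Step 4: p0@(4,2) p1@(4,1) p2@ESC -> at (3,3): 0 [-], cum=0
Step 5: p0@ESC p1@(4,2) p2@ESC -> at (3,3): 0 [-], cum=0
Step 6: p0@ESC p1@ESC p2@ESC -> at (3,3): 0 [-], cum=0
Total visits = 0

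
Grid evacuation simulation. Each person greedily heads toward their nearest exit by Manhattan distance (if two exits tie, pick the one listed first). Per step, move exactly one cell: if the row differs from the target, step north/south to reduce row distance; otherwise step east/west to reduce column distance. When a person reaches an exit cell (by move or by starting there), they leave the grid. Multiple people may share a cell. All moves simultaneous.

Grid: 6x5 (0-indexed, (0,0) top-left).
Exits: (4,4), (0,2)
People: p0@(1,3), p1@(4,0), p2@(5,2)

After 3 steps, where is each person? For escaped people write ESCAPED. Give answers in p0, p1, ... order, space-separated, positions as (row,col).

Step 1: p0:(1,3)->(0,3) | p1:(4,0)->(4,1) | p2:(5,2)->(4,2)
Step 2: p0:(0,3)->(0,2)->EXIT | p1:(4,1)->(4,2) | p2:(4,2)->(4,3)
Step 3: p0:escaped | p1:(4,2)->(4,3) | p2:(4,3)->(4,4)->EXIT

ESCAPED (4,3) ESCAPED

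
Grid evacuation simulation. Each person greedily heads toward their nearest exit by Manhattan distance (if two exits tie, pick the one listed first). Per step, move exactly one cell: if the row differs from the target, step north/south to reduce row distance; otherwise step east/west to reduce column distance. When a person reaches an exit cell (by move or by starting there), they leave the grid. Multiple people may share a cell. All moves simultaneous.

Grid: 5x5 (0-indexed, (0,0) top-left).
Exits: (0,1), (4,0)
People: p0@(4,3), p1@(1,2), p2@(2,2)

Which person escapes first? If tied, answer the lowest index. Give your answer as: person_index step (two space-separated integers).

Step 1: p0:(4,3)->(4,2) | p1:(1,2)->(0,2) | p2:(2,2)->(1,2)
Step 2: p0:(4,2)->(4,1) | p1:(0,2)->(0,1)->EXIT | p2:(1,2)->(0,2)
Step 3: p0:(4,1)->(4,0)->EXIT | p1:escaped | p2:(0,2)->(0,1)->EXIT
Exit steps: [3, 2, 3]
First to escape: p1 at step 2

Answer: 1 2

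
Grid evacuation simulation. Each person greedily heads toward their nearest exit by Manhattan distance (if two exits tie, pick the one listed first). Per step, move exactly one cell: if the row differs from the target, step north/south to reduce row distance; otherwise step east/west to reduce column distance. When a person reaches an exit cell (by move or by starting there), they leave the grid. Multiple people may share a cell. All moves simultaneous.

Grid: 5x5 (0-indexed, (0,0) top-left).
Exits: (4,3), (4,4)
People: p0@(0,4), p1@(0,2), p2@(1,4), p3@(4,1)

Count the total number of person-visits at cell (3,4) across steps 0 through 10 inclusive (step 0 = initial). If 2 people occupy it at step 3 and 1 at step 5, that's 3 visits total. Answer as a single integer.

Answer: 2

Derivation:
Step 0: p0@(0,4) p1@(0,2) p2@(1,4) p3@(4,1) -> at (3,4): 0 [-], cum=0
Step 1: p0@(1,4) p1@(1,2) p2@(2,4) p3@(4,2) -> at (3,4): 0 [-], cum=0
Step 2: p0@(2,4) p1@(2,2) p2@(3,4) p3@ESC -> at (3,4): 1 [p2], cum=1
Step 3: p0@(3,4) p1@(3,2) p2@ESC p3@ESC -> at (3,4): 1 [p0], cum=2
Step 4: p0@ESC p1@(4,2) p2@ESC p3@ESC -> at (3,4): 0 [-], cum=2
Step 5: p0@ESC p1@ESC p2@ESC p3@ESC -> at (3,4): 0 [-], cum=2
Total visits = 2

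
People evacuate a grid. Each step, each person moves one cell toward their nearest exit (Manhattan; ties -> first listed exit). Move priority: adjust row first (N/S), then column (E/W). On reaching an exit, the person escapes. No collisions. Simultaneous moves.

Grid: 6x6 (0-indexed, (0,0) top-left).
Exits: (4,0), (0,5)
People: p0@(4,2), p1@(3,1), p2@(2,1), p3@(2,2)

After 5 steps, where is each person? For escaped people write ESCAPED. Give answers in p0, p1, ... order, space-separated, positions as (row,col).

Step 1: p0:(4,2)->(4,1) | p1:(3,1)->(4,1) | p2:(2,1)->(3,1) | p3:(2,2)->(3,2)
Step 2: p0:(4,1)->(4,0)->EXIT | p1:(4,1)->(4,0)->EXIT | p2:(3,1)->(4,1) | p3:(3,2)->(4,2)
Step 3: p0:escaped | p1:escaped | p2:(4,1)->(4,0)->EXIT | p3:(4,2)->(4,1)
Step 4: p0:escaped | p1:escaped | p2:escaped | p3:(4,1)->(4,0)->EXIT

ESCAPED ESCAPED ESCAPED ESCAPED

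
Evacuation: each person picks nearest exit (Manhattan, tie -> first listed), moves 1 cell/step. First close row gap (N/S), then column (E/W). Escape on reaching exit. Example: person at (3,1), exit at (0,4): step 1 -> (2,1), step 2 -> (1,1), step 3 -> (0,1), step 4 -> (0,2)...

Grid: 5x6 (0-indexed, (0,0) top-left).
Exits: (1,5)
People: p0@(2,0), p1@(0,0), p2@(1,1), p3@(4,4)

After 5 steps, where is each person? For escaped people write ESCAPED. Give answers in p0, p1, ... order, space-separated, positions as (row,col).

Step 1: p0:(2,0)->(1,0) | p1:(0,0)->(1,0) | p2:(1,1)->(1,2) | p3:(4,4)->(3,4)
Step 2: p0:(1,0)->(1,1) | p1:(1,0)->(1,1) | p2:(1,2)->(1,3) | p3:(3,4)->(2,4)
Step 3: p0:(1,1)->(1,2) | p1:(1,1)->(1,2) | p2:(1,3)->(1,4) | p3:(2,4)->(1,4)
Step 4: p0:(1,2)->(1,3) | p1:(1,2)->(1,3) | p2:(1,4)->(1,5)->EXIT | p3:(1,4)->(1,5)->EXIT
Step 5: p0:(1,3)->(1,4) | p1:(1,3)->(1,4) | p2:escaped | p3:escaped

(1,4) (1,4) ESCAPED ESCAPED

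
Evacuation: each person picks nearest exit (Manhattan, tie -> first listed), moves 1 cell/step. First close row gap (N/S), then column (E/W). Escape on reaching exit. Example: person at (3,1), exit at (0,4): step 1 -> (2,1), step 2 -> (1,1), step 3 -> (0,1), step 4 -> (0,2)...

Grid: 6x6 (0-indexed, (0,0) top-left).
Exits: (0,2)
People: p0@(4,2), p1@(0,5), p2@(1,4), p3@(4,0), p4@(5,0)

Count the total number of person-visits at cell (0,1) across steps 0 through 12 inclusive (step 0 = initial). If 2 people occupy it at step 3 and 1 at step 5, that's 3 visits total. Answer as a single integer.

Answer: 2

Derivation:
Step 0: p0@(4,2) p1@(0,5) p2@(1,4) p3@(4,0) p4@(5,0) -> at (0,1): 0 [-], cum=0
Step 1: p0@(3,2) p1@(0,4) p2@(0,4) p3@(3,0) p4@(4,0) -> at (0,1): 0 [-], cum=0
Step 2: p0@(2,2) p1@(0,3) p2@(0,3) p3@(2,0) p4@(3,0) -> at (0,1): 0 [-], cum=0
Step 3: p0@(1,2) p1@ESC p2@ESC p3@(1,0) p4@(2,0) -> at (0,1): 0 [-], cum=0
Step 4: p0@ESC p1@ESC p2@ESC p3@(0,0) p4@(1,0) -> at (0,1): 0 [-], cum=0
Step 5: p0@ESC p1@ESC p2@ESC p3@(0,1) p4@(0,0) -> at (0,1): 1 [p3], cum=1
Step 6: p0@ESC p1@ESC p2@ESC p3@ESC p4@(0,1) -> at (0,1): 1 [p4], cum=2
Step 7: p0@ESC p1@ESC p2@ESC p3@ESC p4@ESC -> at (0,1): 0 [-], cum=2
Total visits = 2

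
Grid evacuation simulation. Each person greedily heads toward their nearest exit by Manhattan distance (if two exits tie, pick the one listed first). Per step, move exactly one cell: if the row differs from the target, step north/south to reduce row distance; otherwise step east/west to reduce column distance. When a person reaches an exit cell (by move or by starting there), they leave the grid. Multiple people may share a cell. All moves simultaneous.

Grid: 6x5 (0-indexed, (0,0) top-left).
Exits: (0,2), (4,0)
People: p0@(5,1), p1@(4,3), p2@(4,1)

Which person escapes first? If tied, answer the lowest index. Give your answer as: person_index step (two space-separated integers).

Answer: 2 1

Derivation:
Step 1: p0:(5,1)->(4,1) | p1:(4,3)->(4,2) | p2:(4,1)->(4,0)->EXIT
Step 2: p0:(4,1)->(4,0)->EXIT | p1:(4,2)->(4,1) | p2:escaped
Step 3: p0:escaped | p1:(4,1)->(4,0)->EXIT | p2:escaped
Exit steps: [2, 3, 1]
First to escape: p2 at step 1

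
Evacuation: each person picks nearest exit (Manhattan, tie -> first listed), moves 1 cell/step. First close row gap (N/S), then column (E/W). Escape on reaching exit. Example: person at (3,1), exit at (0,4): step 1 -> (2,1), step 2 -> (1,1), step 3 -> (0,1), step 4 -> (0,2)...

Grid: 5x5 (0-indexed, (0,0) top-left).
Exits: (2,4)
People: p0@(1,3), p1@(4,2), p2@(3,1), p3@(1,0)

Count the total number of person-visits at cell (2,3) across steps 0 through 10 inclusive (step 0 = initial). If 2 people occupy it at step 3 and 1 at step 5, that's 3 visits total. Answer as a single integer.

Answer: 4

Derivation:
Step 0: p0@(1,3) p1@(4,2) p2@(3,1) p3@(1,0) -> at (2,3): 0 [-], cum=0
Step 1: p0@(2,3) p1@(3,2) p2@(2,1) p3@(2,0) -> at (2,3): 1 [p0], cum=1
Step 2: p0@ESC p1@(2,2) p2@(2,2) p3@(2,1) -> at (2,3): 0 [-], cum=1
Step 3: p0@ESC p1@(2,3) p2@(2,3) p3@(2,2) -> at (2,3): 2 [p1,p2], cum=3
Step 4: p0@ESC p1@ESC p2@ESC p3@(2,3) -> at (2,3): 1 [p3], cum=4
Step 5: p0@ESC p1@ESC p2@ESC p3@ESC -> at (2,3): 0 [-], cum=4
Total visits = 4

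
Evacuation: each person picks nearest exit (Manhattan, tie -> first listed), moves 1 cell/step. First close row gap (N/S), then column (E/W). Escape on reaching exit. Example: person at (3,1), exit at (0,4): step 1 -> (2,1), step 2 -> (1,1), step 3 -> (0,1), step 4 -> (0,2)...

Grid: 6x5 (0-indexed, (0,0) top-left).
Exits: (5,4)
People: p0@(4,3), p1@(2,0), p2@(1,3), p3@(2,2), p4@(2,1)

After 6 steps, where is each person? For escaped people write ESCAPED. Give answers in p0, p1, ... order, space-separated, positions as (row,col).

Step 1: p0:(4,3)->(5,3) | p1:(2,0)->(3,0) | p2:(1,3)->(2,3) | p3:(2,2)->(3,2) | p4:(2,1)->(3,1)
Step 2: p0:(5,3)->(5,4)->EXIT | p1:(3,0)->(4,0) | p2:(2,3)->(3,3) | p3:(3,2)->(4,2) | p4:(3,1)->(4,1)
Step 3: p0:escaped | p1:(4,0)->(5,0) | p2:(3,3)->(4,3) | p3:(4,2)->(5,2) | p4:(4,1)->(5,1)
Step 4: p0:escaped | p1:(5,0)->(5,1) | p2:(4,3)->(5,3) | p3:(5,2)->(5,3) | p4:(5,1)->(5,2)
Step 5: p0:escaped | p1:(5,1)->(5,2) | p2:(5,3)->(5,4)->EXIT | p3:(5,3)->(5,4)->EXIT | p4:(5,2)->(5,3)
Step 6: p0:escaped | p1:(5,2)->(5,3) | p2:escaped | p3:escaped | p4:(5,3)->(5,4)->EXIT

ESCAPED (5,3) ESCAPED ESCAPED ESCAPED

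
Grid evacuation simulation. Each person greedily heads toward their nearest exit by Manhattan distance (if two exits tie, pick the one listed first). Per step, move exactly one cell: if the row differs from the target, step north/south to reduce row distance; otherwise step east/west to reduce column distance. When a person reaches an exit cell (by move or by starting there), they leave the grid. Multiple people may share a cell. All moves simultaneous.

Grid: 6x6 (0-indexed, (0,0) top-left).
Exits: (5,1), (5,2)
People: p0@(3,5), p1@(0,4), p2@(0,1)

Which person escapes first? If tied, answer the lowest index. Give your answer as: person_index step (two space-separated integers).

Step 1: p0:(3,5)->(4,5) | p1:(0,4)->(1,4) | p2:(0,1)->(1,1)
Step 2: p0:(4,5)->(5,5) | p1:(1,4)->(2,4) | p2:(1,1)->(2,1)
Step 3: p0:(5,5)->(5,4) | p1:(2,4)->(3,4) | p2:(2,1)->(3,1)
Step 4: p0:(5,4)->(5,3) | p1:(3,4)->(4,4) | p2:(3,1)->(4,1)
Step 5: p0:(5,3)->(5,2)->EXIT | p1:(4,4)->(5,4) | p2:(4,1)->(5,1)->EXIT
Step 6: p0:escaped | p1:(5,4)->(5,3) | p2:escaped
Step 7: p0:escaped | p1:(5,3)->(5,2)->EXIT | p2:escaped
Exit steps: [5, 7, 5]
First to escape: p0 at step 5

Answer: 0 5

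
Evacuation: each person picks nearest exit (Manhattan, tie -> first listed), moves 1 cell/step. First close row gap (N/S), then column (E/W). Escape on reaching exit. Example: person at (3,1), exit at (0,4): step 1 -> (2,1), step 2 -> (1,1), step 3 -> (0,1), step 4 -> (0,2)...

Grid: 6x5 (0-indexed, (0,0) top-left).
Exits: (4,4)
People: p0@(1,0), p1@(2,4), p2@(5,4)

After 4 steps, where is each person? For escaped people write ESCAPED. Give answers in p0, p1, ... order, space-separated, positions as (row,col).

Step 1: p0:(1,0)->(2,0) | p1:(2,4)->(3,4) | p2:(5,4)->(4,4)->EXIT
Step 2: p0:(2,0)->(3,0) | p1:(3,4)->(4,4)->EXIT | p2:escaped
Step 3: p0:(3,0)->(4,0) | p1:escaped | p2:escaped
Step 4: p0:(4,0)->(4,1) | p1:escaped | p2:escaped

(4,1) ESCAPED ESCAPED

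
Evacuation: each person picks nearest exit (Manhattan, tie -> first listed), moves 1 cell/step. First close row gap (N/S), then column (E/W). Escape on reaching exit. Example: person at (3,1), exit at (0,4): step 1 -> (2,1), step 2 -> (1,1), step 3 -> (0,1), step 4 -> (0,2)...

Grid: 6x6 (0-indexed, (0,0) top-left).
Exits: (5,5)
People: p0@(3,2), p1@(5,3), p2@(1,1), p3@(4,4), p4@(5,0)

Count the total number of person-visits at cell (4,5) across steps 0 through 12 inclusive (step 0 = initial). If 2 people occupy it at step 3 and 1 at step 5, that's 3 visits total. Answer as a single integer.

Answer: 0

Derivation:
Step 0: p0@(3,2) p1@(5,3) p2@(1,1) p3@(4,4) p4@(5,0) -> at (4,5): 0 [-], cum=0
Step 1: p0@(4,2) p1@(5,4) p2@(2,1) p3@(5,4) p4@(5,1) -> at (4,5): 0 [-], cum=0
Step 2: p0@(5,2) p1@ESC p2@(3,1) p3@ESC p4@(5,2) -> at (4,5): 0 [-], cum=0
Step 3: p0@(5,3) p1@ESC p2@(4,1) p3@ESC p4@(5,3) -> at (4,5): 0 [-], cum=0
Step 4: p0@(5,4) p1@ESC p2@(5,1) p3@ESC p4@(5,4) -> at (4,5): 0 [-], cum=0
Step 5: p0@ESC p1@ESC p2@(5,2) p3@ESC p4@ESC -> at (4,5): 0 [-], cum=0
Step 6: p0@ESC p1@ESC p2@(5,3) p3@ESC p4@ESC -> at (4,5): 0 [-], cum=0
Step 7: p0@ESC p1@ESC p2@(5,4) p3@ESC p4@ESC -> at (4,5): 0 [-], cum=0
Step 8: p0@ESC p1@ESC p2@ESC p3@ESC p4@ESC -> at (4,5): 0 [-], cum=0
Total visits = 0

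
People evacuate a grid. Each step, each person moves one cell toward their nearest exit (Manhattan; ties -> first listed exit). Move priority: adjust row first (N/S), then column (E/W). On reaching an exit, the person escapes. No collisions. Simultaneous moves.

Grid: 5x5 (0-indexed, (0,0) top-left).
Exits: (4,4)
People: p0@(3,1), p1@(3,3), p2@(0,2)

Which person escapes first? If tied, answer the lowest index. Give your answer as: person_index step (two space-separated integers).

Answer: 1 2

Derivation:
Step 1: p0:(3,1)->(4,1) | p1:(3,3)->(4,3) | p2:(0,2)->(1,2)
Step 2: p0:(4,1)->(4,2) | p1:(4,3)->(4,4)->EXIT | p2:(1,2)->(2,2)
Step 3: p0:(4,2)->(4,3) | p1:escaped | p2:(2,2)->(3,2)
Step 4: p0:(4,3)->(4,4)->EXIT | p1:escaped | p2:(3,2)->(4,2)
Step 5: p0:escaped | p1:escaped | p2:(4,2)->(4,3)
Step 6: p0:escaped | p1:escaped | p2:(4,3)->(4,4)->EXIT
Exit steps: [4, 2, 6]
First to escape: p1 at step 2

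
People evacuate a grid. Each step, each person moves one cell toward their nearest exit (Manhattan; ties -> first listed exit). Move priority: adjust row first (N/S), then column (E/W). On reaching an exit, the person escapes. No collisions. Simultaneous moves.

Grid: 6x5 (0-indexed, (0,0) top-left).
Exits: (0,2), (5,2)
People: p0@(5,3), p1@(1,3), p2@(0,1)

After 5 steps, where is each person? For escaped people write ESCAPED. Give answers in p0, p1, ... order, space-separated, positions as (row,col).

Step 1: p0:(5,3)->(5,2)->EXIT | p1:(1,3)->(0,3) | p2:(0,1)->(0,2)->EXIT
Step 2: p0:escaped | p1:(0,3)->(0,2)->EXIT | p2:escaped

ESCAPED ESCAPED ESCAPED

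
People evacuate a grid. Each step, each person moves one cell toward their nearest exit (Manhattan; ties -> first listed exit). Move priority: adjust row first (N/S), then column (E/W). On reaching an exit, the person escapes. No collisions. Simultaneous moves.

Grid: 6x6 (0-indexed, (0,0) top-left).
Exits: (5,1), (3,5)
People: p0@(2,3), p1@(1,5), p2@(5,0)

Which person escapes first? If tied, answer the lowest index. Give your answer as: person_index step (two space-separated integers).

Step 1: p0:(2,3)->(3,3) | p1:(1,5)->(2,5) | p2:(5,0)->(5,1)->EXIT
Step 2: p0:(3,3)->(3,4) | p1:(2,5)->(3,5)->EXIT | p2:escaped
Step 3: p0:(3,4)->(3,5)->EXIT | p1:escaped | p2:escaped
Exit steps: [3, 2, 1]
First to escape: p2 at step 1

Answer: 2 1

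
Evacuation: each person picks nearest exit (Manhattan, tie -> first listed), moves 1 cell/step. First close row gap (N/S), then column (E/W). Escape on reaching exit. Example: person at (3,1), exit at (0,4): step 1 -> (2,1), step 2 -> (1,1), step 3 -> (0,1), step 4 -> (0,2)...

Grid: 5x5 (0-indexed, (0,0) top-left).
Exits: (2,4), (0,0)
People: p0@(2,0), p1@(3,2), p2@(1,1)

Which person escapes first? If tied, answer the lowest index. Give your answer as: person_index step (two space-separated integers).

Step 1: p0:(2,0)->(1,0) | p1:(3,2)->(2,2) | p2:(1,1)->(0,1)
Step 2: p0:(1,0)->(0,0)->EXIT | p1:(2,2)->(2,3) | p2:(0,1)->(0,0)->EXIT
Step 3: p0:escaped | p1:(2,3)->(2,4)->EXIT | p2:escaped
Exit steps: [2, 3, 2]
First to escape: p0 at step 2

Answer: 0 2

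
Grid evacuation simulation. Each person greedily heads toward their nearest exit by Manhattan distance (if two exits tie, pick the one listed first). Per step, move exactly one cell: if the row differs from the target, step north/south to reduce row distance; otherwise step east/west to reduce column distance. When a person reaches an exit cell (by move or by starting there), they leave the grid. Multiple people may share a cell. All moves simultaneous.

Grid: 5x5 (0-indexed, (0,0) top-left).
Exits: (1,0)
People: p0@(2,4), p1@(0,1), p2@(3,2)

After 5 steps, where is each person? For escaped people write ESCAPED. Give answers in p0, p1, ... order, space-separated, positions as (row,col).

Step 1: p0:(2,4)->(1,4) | p1:(0,1)->(1,1) | p2:(3,2)->(2,2)
Step 2: p0:(1,4)->(1,3) | p1:(1,1)->(1,0)->EXIT | p2:(2,2)->(1,2)
Step 3: p0:(1,3)->(1,2) | p1:escaped | p2:(1,2)->(1,1)
Step 4: p0:(1,2)->(1,1) | p1:escaped | p2:(1,1)->(1,0)->EXIT
Step 5: p0:(1,1)->(1,0)->EXIT | p1:escaped | p2:escaped

ESCAPED ESCAPED ESCAPED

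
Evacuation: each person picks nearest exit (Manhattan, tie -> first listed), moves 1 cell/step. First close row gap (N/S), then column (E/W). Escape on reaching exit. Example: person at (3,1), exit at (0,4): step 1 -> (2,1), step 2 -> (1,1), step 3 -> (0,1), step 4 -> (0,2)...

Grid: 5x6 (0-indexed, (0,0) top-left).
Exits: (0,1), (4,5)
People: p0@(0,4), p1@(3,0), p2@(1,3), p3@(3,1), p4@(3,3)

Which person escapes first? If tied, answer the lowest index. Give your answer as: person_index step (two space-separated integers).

Step 1: p0:(0,4)->(0,3) | p1:(3,0)->(2,0) | p2:(1,3)->(0,3) | p3:(3,1)->(2,1) | p4:(3,3)->(4,3)
Step 2: p0:(0,3)->(0,2) | p1:(2,0)->(1,0) | p2:(0,3)->(0,2) | p3:(2,1)->(1,1) | p4:(4,3)->(4,4)
Step 3: p0:(0,2)->(0,1)->EXIT | p1:(1,0)->(0,0) | p2:(0,2)->(0,1)->EXIT | p3:(1,1)->(0,1)->EXIT | p4:(4,4)->(4,5)->EXIT
Step 4: p0:escaped | p1:(0,0)->(0,1)->EXIT | p2:escaped | p3:escaped | p4:escaped
Exit steps: [3, 4, 3, 3, 3]
First to escape: p0 at step 3

Answer: 0 3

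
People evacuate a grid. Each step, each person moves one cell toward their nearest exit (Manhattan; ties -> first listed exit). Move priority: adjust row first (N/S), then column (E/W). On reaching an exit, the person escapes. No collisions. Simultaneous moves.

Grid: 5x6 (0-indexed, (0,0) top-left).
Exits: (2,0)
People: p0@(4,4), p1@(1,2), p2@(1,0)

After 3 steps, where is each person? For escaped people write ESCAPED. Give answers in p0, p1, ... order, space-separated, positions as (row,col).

Step 1: p0:(4,4)->(3,4) | p1:(1,2)->(2,2) | p2:(1,0)->(2,0)->EXIT
Step 2: p0:(3,4)->(2,4) | p1:(2,2)->(2,1) | p2:escaped
Step 3: p0:(2,4)->(2,3) | p1:(2,1)->(2,0)->EXIT | p2:escaped

(2,3) ESCAPED ESCAPED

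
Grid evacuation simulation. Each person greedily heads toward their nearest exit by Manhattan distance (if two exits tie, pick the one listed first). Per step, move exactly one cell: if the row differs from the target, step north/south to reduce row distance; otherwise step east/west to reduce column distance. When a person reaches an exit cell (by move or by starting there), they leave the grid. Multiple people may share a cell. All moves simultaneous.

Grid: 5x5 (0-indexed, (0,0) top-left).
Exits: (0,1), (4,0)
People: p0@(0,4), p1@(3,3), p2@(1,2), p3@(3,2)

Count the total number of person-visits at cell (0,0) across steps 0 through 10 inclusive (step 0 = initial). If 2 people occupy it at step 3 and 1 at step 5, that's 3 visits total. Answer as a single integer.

Step 0: p0@(0,4) p1@(3,3) p2@(1,2) p3@(3,2) -> at (0,0): 0 [-], cum=0
Step 1: p0@(0,3) p1@(4,3) p2@(0,2) p3@(4,2) -> at (0,0): 0 [-], cum=0
Step 2: p0@(0,2) p1@(4,2) p2@ESC p3@(4,1) -> at (0,0): 0 [-], cum=0
Step 3: p0@ESC p1@(4,1) p2@ESC p3@ESC -> at (0,0): 0 [-], cum=0
Step 4: p0@ESC p1@ESC p2@ESC p3@ESC -> at (0,0): 0 [-], cum=0
Total visits = 0

Answer: 0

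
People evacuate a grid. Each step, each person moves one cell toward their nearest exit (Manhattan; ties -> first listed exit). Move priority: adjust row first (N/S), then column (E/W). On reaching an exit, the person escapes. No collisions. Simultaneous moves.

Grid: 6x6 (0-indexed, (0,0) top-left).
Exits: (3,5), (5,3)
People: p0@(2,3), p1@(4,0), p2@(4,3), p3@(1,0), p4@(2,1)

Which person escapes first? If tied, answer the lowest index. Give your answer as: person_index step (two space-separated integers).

Answer: 2 1

Derivation:
Step 1: p0:(2,3)->(3,3) | p1:(4,0)->(5,0) | p2:(4,3)->(5,3)->EXIT | p3:(1,0)->(2,0) | p4:(2,1)->(3,1)
Step 2: p0:(3,3)->(3,4) | p1:(5,0)->(5,1) | p2:escaped | p3:(2,0)->(3,0) | p4:(3,1)->(3,2)
Step 3: p0:(3,4)->(3,5)->EXIT | p1:(5,1)->(5,2) | p2:escaped | p3:(3,0)->(3,1) | p4:(3,2)->(3,3)
Step 4: p0:escaped | p1:(5,2)->(5,3)->EXIT | p2:escaped | p3:(3,1)->(3,2) | p4:(3,3)->(3,4)
Step 5: p0:escaped | p1:escaped | p2:escaped | p3:(3,2)->(3,3) | p4:(3,4)->(3,5)->EXIT
Step 6: p0:escaped | p1:escaped | p2:escaped | p3:(3,3)->(3,4) | p4:escaped
Step 7: p0:escaped | p1:escaped | p2:escaped | p3:(3,4)->(3,5)->EXIT | p4:escaped
Exit steps: [3, 4, 1, 7, 5]
First to escape: p2 at step 1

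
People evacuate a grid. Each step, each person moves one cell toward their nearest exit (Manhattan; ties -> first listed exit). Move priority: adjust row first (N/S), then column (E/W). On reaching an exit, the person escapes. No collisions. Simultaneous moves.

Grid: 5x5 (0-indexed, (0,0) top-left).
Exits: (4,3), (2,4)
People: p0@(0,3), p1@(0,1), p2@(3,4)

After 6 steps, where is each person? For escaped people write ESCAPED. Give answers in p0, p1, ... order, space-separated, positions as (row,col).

Step 1: p0:(0,3)->(1,3) | p1:(0,1)->(1,1) | p2:(3,4)->(2,4)->EXIT
Step 2: p0:(1,3)->(2,3) | p1:(1,1)->(2,1) | p2:escaped
Step 3: p0:(2,3)->(2,4)->EXIT | p1:(2,1)->(2,2) | p2:escaped
Step 4: p0:escaped | p1:(2,2)->(2,3) | p2:escaped
Step 5: p0:escaped | p1:(2,3)->(2,4)->EXIT | p2:escaped

ESCAPED ESCAPED ESCAPED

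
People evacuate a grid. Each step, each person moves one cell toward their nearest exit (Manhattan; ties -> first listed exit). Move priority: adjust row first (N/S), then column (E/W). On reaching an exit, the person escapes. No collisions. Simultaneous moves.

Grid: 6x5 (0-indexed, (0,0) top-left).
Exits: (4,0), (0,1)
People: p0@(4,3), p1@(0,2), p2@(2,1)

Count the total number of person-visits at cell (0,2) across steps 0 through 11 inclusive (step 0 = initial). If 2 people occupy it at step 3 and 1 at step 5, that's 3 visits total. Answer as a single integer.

Answer: 1

Derivation:
Step 0: p0@(4,3) p1@(0,2) p2@(2,1) -> at (0,2): 1 [p1], cum=1
Step 1: p0@(4,2) p1@ESC p2@(1,1) -> at (0,2): 0 [-], cum=1
Step 2: p0@(4,1) p1@ESC p2@ESC -> at (0,2): 0 [-], cum=1
Step 3: p0@ESC p1@ESC p2@ESC -> at (0,2): 0 [-], cum=1
Total visits = 1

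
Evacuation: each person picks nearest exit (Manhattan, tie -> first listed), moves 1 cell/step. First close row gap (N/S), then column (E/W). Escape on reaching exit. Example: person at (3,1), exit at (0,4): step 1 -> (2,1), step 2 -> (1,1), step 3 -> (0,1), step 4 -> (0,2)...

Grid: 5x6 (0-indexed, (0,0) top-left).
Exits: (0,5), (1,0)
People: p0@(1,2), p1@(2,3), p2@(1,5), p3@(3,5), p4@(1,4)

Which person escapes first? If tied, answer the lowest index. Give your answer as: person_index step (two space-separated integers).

Answer: 2 1

Derivation:
Step 1: p0:(1,2)->(1,1) | p1:(2,3)->(1,3) | p2:(1,5)->(0,5)->EXIT | p3:(3,5)->(2,5) | p4:(1,4)->(0,4)
Step 2: p0:(1,1)->(1,0)->EXIT | p1:(1,3)->(0,3) | p2:escaped | p3:(2,5)->(1,5) | p4:(0,4)->(0,5)->EXIT
Step 3: p0:escaped | p1:(0,3)->(0,4) | p2:escaped | p3:(1,5)->(0,5)->EXIT | p4:escaped
Step 4: p0:escaped | p1:(0,4)->(0,5)->EXIT | p2:escaped | p3:escaped | p4:escaped
Exit steps: [2, 4, 1, 3, 2]
First to escape: p2 at step 1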